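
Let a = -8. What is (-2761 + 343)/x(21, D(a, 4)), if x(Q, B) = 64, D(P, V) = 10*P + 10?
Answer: -1209/32 ≈ -37.781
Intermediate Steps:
D(P, V) = 10 + 10*P
(-2761 + 343)/x(21, D(a, 4)) = (-2761 + 343)/64 = -2418*1/64 = -1209/32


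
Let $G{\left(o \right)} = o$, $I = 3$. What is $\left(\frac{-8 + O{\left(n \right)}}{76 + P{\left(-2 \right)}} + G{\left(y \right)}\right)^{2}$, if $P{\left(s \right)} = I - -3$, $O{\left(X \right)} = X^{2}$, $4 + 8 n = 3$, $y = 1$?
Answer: $\frac{22439169}{27541504} \approx 0.81474$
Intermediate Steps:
$n = - \frac{1}{8}$ ($n = - \frac{1}{2} + \frac{1}{8} \cdot 3 = - \frac{1}{2} + \frac{3}{8} = - \frac{1}{8} \approx -0.125$)
$P{\left(s \right)} = 6$ ($P{\left(s \right)} = 3 - -3 = 3 + 3 = 6$)
$\left(\frac{-8 + O{\left(n \right)}}{76 + P{\left(-2 \right)}} + G{\left(y \right)}\right)^{2} = \left(\frac{-8 + \left(- \frac{1}{8}\right)^{2}}{76 + 6} + 1\right)^{2} = \left(\frac{-8 + \frac{1}{64}}{82} + 1\right)^{2} = \left(\left(- \frac{511}{64}\right) \frac{1}{82} + 1\right)^{2} = \left(- \frac{511}{5248} + 1\right)^{2} = \left(\frac{4737}{5248}\right)^{2} = \frac{22439169}{27541504}$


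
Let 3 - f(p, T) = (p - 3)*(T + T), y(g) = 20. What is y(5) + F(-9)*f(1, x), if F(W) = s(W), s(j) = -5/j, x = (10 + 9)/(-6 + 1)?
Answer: 119/9 ≈ 13.222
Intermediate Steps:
x = -19/5 (x = 19/(-5) = 19*(-1/5) = -19/5 ≈ -3.8000)
f(p, T) = 3 - 2*T*(-3 + p) (f(p, T) = 3 - (p - 3)*(T + T) = 3 - (-3 + p)*2*T = 3 - 2*T*(-3 + p))
F(W) = -5/W
y(5) + F(-9)*f(1, x) = 20 + (-5/(-9))*(3 + 6*(-19/5) - 2*(-19/5)*1) = 20 + (-5*(-1/9))*(3 - 114/5 + 38/5) = 20 + (5/9)*(-61/5) = 20 - 61/9 = 119/9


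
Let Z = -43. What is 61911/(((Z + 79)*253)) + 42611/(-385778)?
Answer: 1305322265/195203668 ≈ 6.6870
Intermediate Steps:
61911/(((Z + 79)*253)) + 42611/(-385778) = 61911/(((-43 + 79)*253)) + 42611/(-385778) = 61911/((36*253)) + 42611*(-1/385778) = 61911/9108 - 42611/385778 = 61911*(1/9108) - 42611/385778 = 6879/1012 - 42611/385778 = 1305322265/195203668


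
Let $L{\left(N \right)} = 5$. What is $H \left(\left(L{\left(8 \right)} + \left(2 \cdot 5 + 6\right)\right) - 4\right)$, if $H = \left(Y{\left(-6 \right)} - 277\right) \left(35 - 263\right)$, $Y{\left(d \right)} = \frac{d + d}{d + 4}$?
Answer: $1050396$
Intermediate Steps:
$Y{\left(d \right)} = \frac{2 d}{4 + d}$
$H = 61788$ ($H = \left(2 \left(-6\right) \frac{1}{4 - 6} - 277\right) \left(35 - 263\right) = \left(2 \left(-6\right) \frac{1}{-2} - 277\right) \left(-228\right) = \left(2 \left(-6\right) \left(- \frac{1}{2}\right) - 277\right) \left(-228\right) = \left(6 - 277\right) \left(-228\right) = \left(-271\right) \left(-228\right) = 61788$)
$H \left(\left(L{\left(8 \right)} + \left(2 \cdot 5 + 6\right)\right) - 4\right) = 61788 \left(\left(5 + \left(2 \cdot 5 + 6\right)\right) - 4\right) = 61788 \left(\left(5 + \left(10 + 6\right)\right) - 4\right) = 61788 \left(\left(5 + 16\right) - 4\right) = 61788 \left(21 - 4\right) = 61788 \cdot 17 = 1050396$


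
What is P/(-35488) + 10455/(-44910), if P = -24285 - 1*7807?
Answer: 8918539/13281384 ≈ 0.67151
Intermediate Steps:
P = -32092 (P = -24285 - 7807 = -32092)
P/(-35488) + 10455/(-44910) = -32092/(-35488) + 10455/(-44910) = -32092*(-1/35488) + 10455*(-1/44910) = 8023/8872 - 697/2994 = 8918539/13281384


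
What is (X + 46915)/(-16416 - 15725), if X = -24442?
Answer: -22473/32141 ≈ -0.69920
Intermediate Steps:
(X + 46915)/(-16416 - 15725) = (-24442 + 46915)/(-16416 - 15725) = 22473/(-32141) = 22473*(-1/32141) = -22473/32141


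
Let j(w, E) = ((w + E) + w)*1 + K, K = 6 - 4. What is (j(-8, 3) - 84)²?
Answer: 9025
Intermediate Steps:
K = 2
j(w, E) = 2 + E + 2*w (j(w, E) = ((w + E) + w)*1 + 2 = ((E + w) + w)*1 + 2 = (E + 2*w)*1 + 2 = (E + 2*w) + 2 = 2 + E + 2*w)
(j(-8, 3) - 84)² = ((2 + 3 + 2*(-8)) - 84)² = ((2 + 3 - 16) - 84)² = (-11 - 84)² = (-95)² = 9025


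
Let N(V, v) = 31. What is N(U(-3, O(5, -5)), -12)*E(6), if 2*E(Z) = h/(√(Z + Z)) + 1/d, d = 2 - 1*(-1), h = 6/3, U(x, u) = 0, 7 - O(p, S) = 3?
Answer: 31/6 + 31*√3/6 ≈ 14.116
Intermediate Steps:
O(p, S) = 4 (O(p, S) = 7 - 1*3 = 7 - 3 = 4)
h = 2 (h = 6*(⅓) = 2)
d = 3 (d = 2 + 1 = 3)
E(Z) = ⅙ + √2/(2*√Z) (E(Z) = (2/(√(Z + Z)) + 1/3)/2 = (2/(√(2*Z)) + 1*(⅓))/2 = (2/((√2*√Z)) + ⅓)/2 = (2*(√2/(2*√Z)) + ⅓)/2 = (√2/√Z + ⅓)/2 = (⅓ + √2/√Z)/2 = ⅙ + √2/(2*√Z))
N(U(-3, O(5, -5)), -12)*E(6) = 31*(⅙ + √2/(2*√6)) = 31*(⅙ + √2*(√6/6)/2) = 31*(⅙ + √3/6) = 31/6 + 31*√3/6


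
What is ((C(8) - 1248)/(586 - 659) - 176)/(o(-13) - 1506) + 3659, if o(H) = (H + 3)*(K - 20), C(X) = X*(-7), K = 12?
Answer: 190453063/52049 ≈ 3659.1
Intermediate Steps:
C(X) = -7*X
o(H) = -24 - 8*H (o(H) = (H + 3)*(12 - 20) = (3 + H)*(-8) = -24 - 8*H)
((C(8) - 1248)/(586 - 659) - 176)/(o(-13) - 1506) + 3659 = ((-7*8 - 1248)/(586 - 659) - 176)/((-24 - 8*(-13)) - 1506) + 3659 = ((-56 - 1248)/(-73) - 176)/((-24 + 104) - 1506) + 3659 = (-1304*(-1/73) - 176)/(80 - 1506) + 3659 = (1304/73 - 176)/(-1426) + 3659 = -11544/73*(-1/1426) + 3659 = 5772/52049 + 3659 = 190453063/52049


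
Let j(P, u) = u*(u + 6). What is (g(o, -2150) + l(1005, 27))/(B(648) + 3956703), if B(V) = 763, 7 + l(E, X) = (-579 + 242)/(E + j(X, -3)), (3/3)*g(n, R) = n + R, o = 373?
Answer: -1777201/3941636136 ≈ -0.00045088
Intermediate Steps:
g(n, R) = R + n (g(n, R) = n + R = R + n)
j(P, u) = u*(6 + u)
l(E, X) = -7 - 337/(-9 + E) (l(E, X) = -7 + (-579 + 242)/(E - 3*(6 - 3)) = -7 - 337/(E - 3*3) = -7 - 337/(E - 9) = -7 - 337/(-9 + E))
(g(o, -2150) + l(1005, 27))/(B(648) + 3956703) = ((-2150 + 373) + (-274 - 7*1005)/(-9 + 1005))/(763 + 3956703) = (-1777 + (-274 - 7035)/996)/3957466 = (-1777 + (1/996)*(-7309))*(1/3957466) = (-1777 - 7309/996)*(1/3957466) = -1777201/996*1/3957466 = -1777201/3941636136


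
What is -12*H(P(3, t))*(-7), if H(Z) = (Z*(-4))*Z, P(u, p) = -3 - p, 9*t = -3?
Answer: -7168/3 ≈ -2389.3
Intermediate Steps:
t = -⅓ (t = (⅑)*(-3) = -⅓ ≈ -0.33333)
H(Z) = -4*Z² (H(Z) = (-4*Z)*Z = -4*Z²)
-12*H(P(3, t))*(-7) = -(-48)*(-3 - 1*(-⅓))²*(-7) = -(-48)*(-3 + ⅓)²*(-7) = -(-48)*(-8/3)²*(-7) = -(-48)*64/9*(-7) = -12*(-256/9)*(-7) = (1024/3)*(-7) = -7168/3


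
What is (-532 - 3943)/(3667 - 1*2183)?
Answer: -4475/1484 ≈ -3.0155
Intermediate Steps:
(-532 - 3943)/(3667 - 1*2183) = -4475/(3667 - 2183) = -4475/1484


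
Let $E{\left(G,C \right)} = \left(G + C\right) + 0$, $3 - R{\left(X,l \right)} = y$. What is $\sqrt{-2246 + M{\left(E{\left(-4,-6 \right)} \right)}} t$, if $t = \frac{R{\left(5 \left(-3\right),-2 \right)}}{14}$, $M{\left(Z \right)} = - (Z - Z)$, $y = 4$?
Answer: $- \frac{i \sqrt{2246}}{14} \approx - 3.3851 i$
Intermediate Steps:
$R{\left(X,l \right)} = -1$ ($R{\left(X,l \right)} = 3 - 4 = -1$)
$E{\left(G,C \right)} = C + G$ ($E{\left(G,C \right)} = \left(C + G\right) + 0 = C + G$)
$M{\left(Z \right)} = 0$ ($M{\left(Z \right)} = \left(-1\right) 0 = 0$)
$t = - \frac{1}{14} \approx -0.071429$
$\sqrt{-2246 + M{\left(E{\left(-4,-6 \right)} \right)}} t = \sqrt{-2246 + 0} \left(- \frac{1}{14}\right) = \sqrt{-2246} \left(- \frac{1}{14}\right) = i \sqrt{2246} \left(- \frac{1}{14}\right) = - \frac{i \sqrt{2246}}{14}$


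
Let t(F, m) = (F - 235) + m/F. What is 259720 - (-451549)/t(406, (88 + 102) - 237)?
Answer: 18202442774/69379 ≈ 2.6236e+5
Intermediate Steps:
t(F, m) = -235 + F + m/F (t(F, m) = (-235 + F) + m/F = -235 + F + m/F)
259720 - (-451549)/t(406, (88 + 102) - 237) = 259720 - (-451549)/(-235 + 406 + ((88 + 102) - 237)/406) = 259720 - (-451549)/(-235 + 406 + (190 - 237)*(1/406)) = 259720 - (-451549)/(-235 + 406 - 47*1/406) = 259720 - (-451549)/(-235 + 406 - 47/406) = 259720 - (-451549)/69379/406 = 259720 - (-451549)*406/69379 = 259720 - 1*(-183328894/69379) = 259720 + 183328894/69379 = 18202442774/69379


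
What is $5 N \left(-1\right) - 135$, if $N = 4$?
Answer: $-155$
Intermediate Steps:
$5 N \left(-1\right) - 135 = 5 \cdot 4 \left(-1\right) - 135 = 20 \left(-1\right) - 135 = -20 - 135 = -155$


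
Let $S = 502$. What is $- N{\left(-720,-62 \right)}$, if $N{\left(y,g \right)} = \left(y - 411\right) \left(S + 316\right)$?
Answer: $925158$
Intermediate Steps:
$N{\left(y,g \right)} = -336198 + 818 y$ ($N{\left(y,g \right)} = \left(y - 411\right) \left(502 + 316\right) = \left(-411 + y\right) 818 = -336198 + 818 y$)
$- N{\left(-720,-62 \right)} = - (-336198 + 818 \left(-720\right)) = - (-336198 - 588960) = \left(-1\right) \left(-925158\right) = 925158$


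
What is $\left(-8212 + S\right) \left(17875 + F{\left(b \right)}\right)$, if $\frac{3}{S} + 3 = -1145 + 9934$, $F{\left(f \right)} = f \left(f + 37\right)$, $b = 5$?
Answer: $- \frac{1304844125465}{8786} \approx -1.4851 \cdot 10^{8}$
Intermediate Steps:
$F{\left(f \right)} = f \left(37 + f\right)$
$S = \frac{3}{8786}$ ($S = \frac{3}{-3 + \left(-1145 + 9934\right)} = \frac{3}{-3 + 8789} = \frac{3}{8786} \approx 0.00034145$)
$\left(-8212 + S\right) \left(17875 + F{\left(b \right)}\right) = \left(-8212 + \frac{3}{8786}\right) \left(17875 + 5 \left(37 + 5\right)\right) = - \frac{72150629 \left(17875 + 5 \cdot 42\right)}{8786} = - \frac{72150629 \left(17875 + 210\right)}{8786} = \left(- \frac{72150629}{8786}\right) 18085 = - \frac{1304844125465}{8786}$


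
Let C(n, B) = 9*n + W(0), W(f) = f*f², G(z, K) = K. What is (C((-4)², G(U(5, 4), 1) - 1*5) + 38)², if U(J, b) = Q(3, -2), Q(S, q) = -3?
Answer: 33124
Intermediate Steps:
U(J, b) = -3
W(f) = f³
C(n, B) = 9*n (C(n, B) = 9*n + 0³ = 9*n + 0 = 9*n)
(C((-4)², G(U(5, 4), 1) - 1*5) + 38)² = (9*(-4)² + 38)² = (9*16 + 38)² = (144 + 38)² = 182² = 33124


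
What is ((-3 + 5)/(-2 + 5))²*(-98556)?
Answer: -131408/3 ≈ -43803.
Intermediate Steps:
((-3 + 5)/(-2 + 5))²*(-98556) = (2/3)²*(-98556) = (2*(⅓))²*(-98556) = (⅔)²*(-98556) = (4/9)*(-98556) = -131408/3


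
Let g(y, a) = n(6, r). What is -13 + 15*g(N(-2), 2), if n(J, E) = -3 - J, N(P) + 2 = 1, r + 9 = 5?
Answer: -148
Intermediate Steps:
r = -4 (r = -9 + 5 = -4)
N(P) = -1 (N(P) = -2 + 1 = -1)
g(y, a) = -9 (g(y, a) = -3 - 1*6 = -3 - 6 = -9)
-13 + 15*g(N(-2), 2) = -13 + 15*(-9) = -13 - 135 = -148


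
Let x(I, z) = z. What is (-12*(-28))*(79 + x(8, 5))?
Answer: 28224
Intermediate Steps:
(-12*(-28))*(79 + x(8, 5)) = (-12*(-28))*(79 + 5) = 336*84 = 28224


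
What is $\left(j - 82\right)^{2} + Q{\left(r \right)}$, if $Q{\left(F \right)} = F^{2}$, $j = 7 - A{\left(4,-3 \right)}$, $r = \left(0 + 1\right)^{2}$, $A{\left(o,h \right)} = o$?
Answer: $6242$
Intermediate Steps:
$r = 1$ ($r = 1^{2} = 1$)
$j = 3$ ($j = 7 - 4 = 3$)
$\left(j - 82\right)^{2} + Q{\left(r \right)} = \left(3 - 82\right)^{2} + 1^{2} = \left(-79\right)^{2} + 1 = 6241 + 1 = 6242$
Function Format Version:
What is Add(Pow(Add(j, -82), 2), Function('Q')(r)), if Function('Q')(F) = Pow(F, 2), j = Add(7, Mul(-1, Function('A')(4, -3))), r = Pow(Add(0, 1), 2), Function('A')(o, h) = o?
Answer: 6242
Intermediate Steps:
r = 1 (r = Pow(1, 2) = 1)
j = 3 (j = Add(7, Mul(-1, 4)) = Add(7, -4) = 3)
Add(Pow(Add(j, -82), 2), Function('Q')(r)) = Add(Pow(Add(3, -82), 2), Pow(1, 2)) = Add(Pow(-79, 2), 1) = Add(6241, 1) = 6242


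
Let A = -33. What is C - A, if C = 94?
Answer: 127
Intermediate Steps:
C - A = 94 - 1*(-33) = 94 + 33 = 127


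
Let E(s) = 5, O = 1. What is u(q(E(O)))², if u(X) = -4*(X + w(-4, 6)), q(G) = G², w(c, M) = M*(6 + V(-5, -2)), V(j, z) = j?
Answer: 15376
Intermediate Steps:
w(c, M) = M (w(c, M) = M*(6 - 5) = M*1 = M)
u(X) = -24 - 4*X (u(X) = -4*(X + 6) = -4*(6 + X) = -24 - 4*X)
u(q(E(O)))² = (-24 - 4*5²)² = (-24 - 4*25)² = (-24 - 100)² = (-124)² = 15376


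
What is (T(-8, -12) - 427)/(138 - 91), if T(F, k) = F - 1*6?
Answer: -441/47 ≈ -9.3830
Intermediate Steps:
T(F, k) = -6 + F (T(F, k) = F - 6 = -6 + F)
(T(-8, -12) - 427)/(138 - 91) = ((-6 - 8) - 427)/(138 - 91) = (-14 - 427)/47 = -441*1/47 = -441/47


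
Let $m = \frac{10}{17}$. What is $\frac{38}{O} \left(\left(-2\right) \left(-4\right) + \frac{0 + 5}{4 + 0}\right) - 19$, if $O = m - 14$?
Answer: $- \frac{1085}{24} \approx -45.208$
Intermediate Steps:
$m = \frac{10}{17}$ ($m = 10 \cdot \frac{1}{17} = \frac{10}{17} \approx 0.58823$)
$O = - \frac{228}{17}$ ($O = \frac{10}{17} - 14 = - \frac{228}{17} \approx -13.412$)
$\frac{38}{O} \left(\left(-2\right) \left(-4\right) + \frac{0 + 5}{4 + 0}\right) - 19 = \frac{38}{- \frac{228}{17}} \left(\left(-2\right) \left(-4\right) + \frac{0 + 5}{4 + 0}\right) - 19 = 38 \left(- \frac{17}{228}\right) \left(8 + \frac{5}{4}\right) - 19 = - \frac{17 \left(8 + 5 \cdot \frac{1}{4}\right)}{6} - 19 = - \frac{17 \left(8 + \frac{5}{4}\right)}{6} - 19 = \left(- \frac{17}{6}\right) \frac{37}{4} - 19 = - \frac{629}{24} - 19 = - \frac{1085}{24}$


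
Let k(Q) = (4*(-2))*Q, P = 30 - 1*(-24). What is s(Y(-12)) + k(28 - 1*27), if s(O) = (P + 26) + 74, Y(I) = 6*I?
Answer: 146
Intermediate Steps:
P = 54 (P = 30 + 24 = 54)
k(Q) = -8*Q
s(O) = 154 (s(O) = (54 + 26) + 74 = 80 + 74 = 154)
s(Y(-12)) + k(28 - 1*27) = 154 - 8*(28 - 1*27) = 154 - 8*(28 - 27) = 154 - 8*1 = 154 - 8 = 146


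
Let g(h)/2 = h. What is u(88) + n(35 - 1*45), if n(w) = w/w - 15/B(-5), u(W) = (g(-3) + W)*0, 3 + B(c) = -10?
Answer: 28/13 ≈ 2.1538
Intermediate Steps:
B(c) = -13 (B(c) = -3 - 10 = -13)
g(h) = 2*h
u(W) = 0 (u(W) = (2*(-3) + W)*0 = (-6 + W)*0 = 0)
n(w) = 28/13 (n(w) = w/w - 15/(-13) = 1 - 15*(-1/13) = 1 + 15/13 = 28/13)
u(88) + n(35 - 1*45) = 0 + 28/13 = 28/13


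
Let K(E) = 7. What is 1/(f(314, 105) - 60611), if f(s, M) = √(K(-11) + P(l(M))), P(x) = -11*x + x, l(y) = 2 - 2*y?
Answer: -60611/3673691234 - √2087/3673691234 ≈ -1.6511e-5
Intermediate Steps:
P(x) = -10*x
f(s, M) = √(-13 + 20*M) (f(s, M) = √(7 - 10*(2 - 2*M)) = √(7 + (-20 + 20*M)) = √(-13 + 20*M))
1/(f(314, 105) - 60611) = 1/(√(-13 + 20*105) - 60611) = 1/(√(-13 + 2100) - 60611) = 1/(√2087 - 60611) = 1/(-60611 + √2087)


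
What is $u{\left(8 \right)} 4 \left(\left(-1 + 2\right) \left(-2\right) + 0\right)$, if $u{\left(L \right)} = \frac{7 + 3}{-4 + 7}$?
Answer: $- \frac{80}{3} \approx -26.667$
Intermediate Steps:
$u{\left(L \right)} = \frac{10}{3}$
$u{\left(8 \right)} 4 \left(\left(-1 + 2\right) \left(-2\right) + 0\right) = \frac{10 \cdot 4 \left(\left(-1 + 2\right) \left(-2\right) + 0\right)}{3} = \frac{10 \cdot 4 \left(1 \left(-2\right) + 0\right)}{3} = \frac{10 \cdot 4 \left(-2 + 0\right)}{3} = \frac{10 \cdot 4 \left(-2\right)}{3} = \frac{10}{3} \left(-8\right) = - \frac{80}{3}$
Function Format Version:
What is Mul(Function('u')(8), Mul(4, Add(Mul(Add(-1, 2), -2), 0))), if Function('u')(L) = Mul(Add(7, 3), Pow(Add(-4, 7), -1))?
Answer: Rational(-80, 3) ≈ -26.667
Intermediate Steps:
Function('u')(L) = Rational(10, 3) (Function('u')(L) = Mul(10, Pow(3, -1)) = Mul(10, Rational(1, 3)) = Rational(10, 3))
Mul(Function('u')(8), Mul(4, Add(Mul(Add(-1, 2), -2), 0))) = Mul(Rational(10, 3), Mul(4, Add(Mul(Add(-1, 2), -2), 0))) = Mul(Rational(10, 3), Mul(4, Add(Mul(1, -2), 0))) = Mul(Rational(10, 3), Mul(4, Add(-2, 0))) = Mul(Rational(10, 3), Mul(4, -2)) = Mul(Rational(10, 3), -8) = Rational(-80, 3)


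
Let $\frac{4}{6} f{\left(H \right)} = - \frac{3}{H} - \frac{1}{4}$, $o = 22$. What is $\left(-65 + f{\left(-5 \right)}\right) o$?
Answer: $- \frac{28369}{20} \approx -1418.4$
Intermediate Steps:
$f{\left(H \right)} = - \frac{3}{8} - \frac{9}{2 H}$ ($f{\left(H \right)} = \frac{3 \left(- \frac{3}{H} - \frac{1}{4}\right)}{2} = \frac{3 \left(- \frac{1}{4} - \frac{3}{H}\right)}{2} = - \frac{3}{8} - \frac{9}{2 H}$)
$\left(-65 + f{\left(-5 \right)}\right) o = \left(-65 + \frac{3 \left(-12 - -5\right)}{8 \left(-5\right)}\right) 22 = \left(-65 + \frac{3}{8} \left(- \frac{1}{5}\right) \left(-12 + 5\right)\right) 22 = \left(-65 + \frac{3}{8} \left(- \frac{1}{5}\right) \left(-7\right)\right) 22 = \left(-65 + \frac{21}{40}\right) 22 = \left(- \frac{2579}{40}\right) 22 = - \frac{28369}{20}$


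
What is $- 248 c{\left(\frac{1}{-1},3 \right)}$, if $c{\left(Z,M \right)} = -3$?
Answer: $744$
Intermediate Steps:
$- 248 c{\left(\frac{1}{-1},3 \right)} = \left(-248\right) \left(-3\right) = 744$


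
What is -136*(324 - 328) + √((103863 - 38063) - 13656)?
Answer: 544 + 4*√3259 ≈ 772.35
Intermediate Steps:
-136*(324 - 328) + √((103863 - 38063) - 13656) = -136*(-4) + √(65800 - 13656) = 544 + √52144 = 544 + 4*√3259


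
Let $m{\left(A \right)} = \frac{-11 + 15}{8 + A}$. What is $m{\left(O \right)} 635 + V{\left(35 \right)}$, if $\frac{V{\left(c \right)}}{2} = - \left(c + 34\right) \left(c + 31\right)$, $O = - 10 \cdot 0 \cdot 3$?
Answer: $- \frac{17581}{2} \approx -8790.5$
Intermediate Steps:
$O = 0$ ($O = \left(-10\right) 0 = 0$)
$m{\left(A \right)} = \frac{4}{8 + A}$
$V{\left(c \right)} = - 2 \left(31 + c\right) \left(34 + c\right)$ ($V{\left(c \right)} = 2 \left(- \left(c + 34\right) \left(c + 31\right)\right) = 2 \left(- \left(34 + c\right) \left(31 + c\right)\right) = 2 \left(- \left(31 + c\right) \left(34 + c\right)\right) = - 2 \left(31 + c\right) \left(34 + c\right)$)
$m{\left(O \right)} 635 + V{\left(35 \right)} = \frac{4}{8 + 0} \cdot 635 - \left(6658 + 2450\right) = \frac{4}{8} \cdot 635 - 9108 = 4 \cdot \frac{1}{8} \cdot 635 - 9108 = \frac{1}{2} \cdot 635 - 9108 = \frac{635}{2} - 9108 = - \frac{17581}{2}$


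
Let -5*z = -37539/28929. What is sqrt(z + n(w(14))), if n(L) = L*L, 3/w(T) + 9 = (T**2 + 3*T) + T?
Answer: 2*sqrt(990167443930)/3905415 ≈ 0.50959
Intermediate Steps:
w(T) = 3/(-9 + T**2 + 4*T) (w(T) = 3/(-9 + ((T**2 + 3*T) + T)) = 3/(-9 + (T**2 + 4*T)) = 3/(-9 + T**2 + 4*T))
z = 12513/48215 (z = -(-37539)/(5*28929) = -1/5*(-12513/9643) = 12513/48215 ≈ 0.25952)
n(L) = L**2
sqrt(z + n(w(14))) = sqrt(12513/48215 + (3/(-9 + 14**2 + 4*14))**2) = sqrt(12513/48215 + (3/(-9 + 196 + 56))**2) = sqrt(12513/48215 + (3/243)**2) = sqrt(12513/48215 + (3*(1/243))**2) = sqrt(12513/48215 + (1/81)**2) = sqrt(12513/48215 + 1/6561) = sqrt(82146008/316338615) = 2*sqrt(990167443930)/3905415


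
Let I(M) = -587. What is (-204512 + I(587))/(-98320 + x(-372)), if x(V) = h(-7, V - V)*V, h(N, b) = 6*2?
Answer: 205099/102784 ≈ 1.9954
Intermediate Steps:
h(N, b) = 12
x(V) = 12*V
(-204512 + I(587))/(-98320 + x(-372)) = (-204512 - 587)/(-98320 + 12*(-372)) = -205099/(-98320 - 4464) = -205099/(-102784) = -205099*(-1/102784) = 205099/102784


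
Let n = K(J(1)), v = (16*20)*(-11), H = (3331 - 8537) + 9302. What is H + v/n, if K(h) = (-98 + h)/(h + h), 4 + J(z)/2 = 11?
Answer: 15808/3 ≈ 5269.3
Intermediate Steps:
J(z) = 14 (J(z) = -8 + 2*11 = -8 + 22 = 14)
K(h) = (-98 + h)/(2*h) (K(h) = (-98 + h)/((2*h)) = (-98 + h)*(1/(2*h)) = (-98 + h)/(2*h))
H = 4096 (H = -5206 + 9302 = 4096)
v = -3520 (v = 320*(-11) = -3520)
n = -3 (n = (½)*(-98 + 14)/14 = (½)*(1/14)*(-84) = -3)
H + v/n = 4096 - 3520/(-3) = 4096 - 3520*(-⅓) = 4096 + 3520/3 = 15808/3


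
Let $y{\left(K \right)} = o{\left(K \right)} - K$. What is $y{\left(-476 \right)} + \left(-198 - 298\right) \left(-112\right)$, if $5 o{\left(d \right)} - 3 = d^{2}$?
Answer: $\frac{506719}{5} \approx 1.0134 \cdot 10^{5}$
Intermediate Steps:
$o{\left(d \right)} = \frac{3}{5} + \frac{d^{2}}{5}$
$y{\left(K \right)} = \frac{3}{5} - K + \frac{K^{2}}{5}$ ($y{\left(K \right)} = \left(\frac{3}{5} + \frac{K^{2}}{5}\right) - K = \frac{3}{5} - K + \frac{K^{2}}{5}$)
$y{\left(-476 \right)} + \left(-198 - 298\right) \left(-112\right) = \left(\frac{3}{5} - -476 + \frac{\left(-476\right)^{2}}{5}\right) + \left(-198 - 298\right) \left(-112\right) = \left(\frac{3}{5} + 476 + \frac{1}{5} \cdot 226576\right) - -55552 = \left(\frac{3}{5} + 476 + \frac{226576}{5}\right) + 55552 = \frac{228959}{5} + 55552 = \frac{506719}{5}$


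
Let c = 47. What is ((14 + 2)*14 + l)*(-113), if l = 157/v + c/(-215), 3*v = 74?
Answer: -413763851/15910 ≈ -26007.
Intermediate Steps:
v = 74/3 (v = (⅓)*74 = 74/3 ≈ 24.667)
l = 97787/15910 (l = 157/(74/3) + 47/(-215) = 157*(3/74) + 47*(-1/215) = 471/74 - 47/215 = 97787/15910 ≈ 6.1463)
((14 + 2)*14 + l)*(-113) = ((14 + 2)*14 + 97787/15910)*(-113) = (16*14 + 97787/15910)*(-113) = (224 + 97787/15910)*(-113) = (3661627/15910)*(-113) = -413763851/15910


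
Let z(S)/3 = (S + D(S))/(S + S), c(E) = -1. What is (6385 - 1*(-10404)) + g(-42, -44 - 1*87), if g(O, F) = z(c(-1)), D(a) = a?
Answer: 16792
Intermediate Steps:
z(S) = 3 (z(S) = 3*((S + S)/(S + S)) = 3*((2*S)/((2*S))) = 3*((2*S)*(1/(2*S))) = 3*1 = 3)
g(O, F) = 3
(6385 - 1*(-10404)) + g(-42, -44 - 1*87) = (6385 - 1*(-10404)) + 3 = (6385 + 10404) + 3 = 16789 + 3 = 16792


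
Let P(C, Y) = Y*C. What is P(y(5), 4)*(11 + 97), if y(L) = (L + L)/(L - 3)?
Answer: 2160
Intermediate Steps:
y(L) = 2*L/(-3 + L) (y(L) = (2*L)/(-3 + L) = 2*L/(-3 + L))
P(C, Y) = C*Y
P(y(5), 4)*(11 + 97) = ((2*5/(-3 + 5))*4)*(11 + 97) = ((2*5/2)*4)*108 = ((2*5*(½))*4)*108 = (5*4)*108 = 20*108 = 2160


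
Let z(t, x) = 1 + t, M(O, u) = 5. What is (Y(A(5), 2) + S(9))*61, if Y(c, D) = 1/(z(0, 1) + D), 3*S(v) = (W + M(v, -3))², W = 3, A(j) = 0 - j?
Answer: 3965/3 ≈ 1321.7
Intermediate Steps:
A(j) = -j
S(v) = 64/3 (S(v) = (3 + 5)²/3 = (⅓)*8² = (⅓)*64 = 64/3)
Y(c, D) = 1/(1 + D) (Y(c, D) = 1/((1 + 0) + D) = 1/(1 + D))
(Y(A(5), 2) + S(9))*61 = (1/(1 + 2) + 64/3)*61 = (1/3 + 64/3)*61 = (⅓ + 64/3)*61 = (65/3)*61 = 3965/3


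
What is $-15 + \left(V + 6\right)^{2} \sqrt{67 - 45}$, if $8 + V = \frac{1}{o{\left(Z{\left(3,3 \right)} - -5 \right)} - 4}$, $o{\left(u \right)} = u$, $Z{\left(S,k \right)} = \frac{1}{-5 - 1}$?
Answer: $-15 + \frac{16 \sqrt{22}}{25} \approx -11.998$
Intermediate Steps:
$Z{\left(S,k \right)} = - \frac{1}{6}$ ($Z{\left(S,k \right)} = \frac{1}{-6} = - \frac{1}{6}$)
$V = - \frac{34}{5}$ ($V = -8 + \frac{1}{\left(- \frac{1}{6} - -5\right) - 4} = -8 + \frac{1}{\left(- \frac{1}{6} + 5\right) - 4} = -8 + \frac{1}{\frac{29}{6} - 4} = -8 + \frac{1}{\frac{5}{6}} = -8 + \frac{6}{5} = - \frac{34}{5} \approx -6.8$)
$-15 + \left(V + 6\right)^{2} \sqrt{67 - 45} = -15 + \left(- \frac{34}{5} + 6\right)^{2} \sqrt{67 - 45} = -15 + \left(- \frac{4}{5}\right)^{2} \sqrt{22} = -15 + \frac{16 \sqrt{22}}{25}$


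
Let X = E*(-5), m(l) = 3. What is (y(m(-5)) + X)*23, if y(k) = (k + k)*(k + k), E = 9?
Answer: -207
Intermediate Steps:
X = -45 (X = 9*(-5) = -45)
y(k) = 4*k² (y(k) = (2*k)*(2*k) = 4*k²)
(y(m(-5)) + X)*23 = (4*3² - 45)*23 = (4*9 - 45)*23 = (36 - 45)*23 = -9*23 = -207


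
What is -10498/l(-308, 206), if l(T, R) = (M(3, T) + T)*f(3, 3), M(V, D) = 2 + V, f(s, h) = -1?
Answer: -10498/303 ≈ -34.647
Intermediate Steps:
l(T, R) = -5 - T (l(T, R) = ((2 + 3) + T)*(-1) = (5 + T)*(-1) = -5 - T)
-10498/l(-308, 206) = -10498/(-5 - 1*(-308)) = -10498/(-5 + 308) = -10498/303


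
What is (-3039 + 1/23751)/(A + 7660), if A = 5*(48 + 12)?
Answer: -9022411/23632245 ≈ -0.38178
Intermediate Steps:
A = 300 (A = 5*60 = 300)
(-3039 + 1/23751)/(A + 7660) = (-3039 + 1/23751)/(300 + 7660) = (-3039 + 1/23751)/7960 = -72179288/23751*1/7960 = -9022411/23632245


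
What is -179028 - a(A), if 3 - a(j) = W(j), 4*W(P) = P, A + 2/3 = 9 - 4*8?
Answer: -2148443/12 ≈ -1.7904e+5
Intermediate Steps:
A = -71/3 (A = -⅔ + (9 - 4*8) = -⅔ + (9 - 32) = -⅔ - 23 = -71/3 ≈ -23.667)
W(P) = P/4
a(j) = 3 - j/4
-179028 - a(A) = -179028 - (3 - ¼*(-71/3)) = -179028 - (3 + 71/12) = -179028 - 1*107/12 = -179028 - 107/12 = -2148443/12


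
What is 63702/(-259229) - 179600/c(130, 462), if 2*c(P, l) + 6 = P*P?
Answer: -47095619194/2189707363 ≈ -21.508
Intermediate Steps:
c(P, l) = -3 + P²/2 (c(P, l) = -3 + (P*P)/2 = -3 + P²/2)
63702/(-259229) - 179600/c(130, 462) = 63702/(-259229) - 179600/(-3 + (½)*130²) = 63702*(-1/259229) - 179600/(-3 + (½)*16900) = -63702/259229 - 179600/(-3 + 8450) = -63702/259229 - 179600/8447 = -47095619194/2189707363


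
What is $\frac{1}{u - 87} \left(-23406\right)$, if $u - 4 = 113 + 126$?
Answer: $- \frac{3901}{26} \approx -150.04$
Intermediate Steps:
$u = 243$ ($u = 4 + \left(113 + 126\right) = 4 + 239 = 243$)
$\frac{1}{u - 87} \left(-23406\right) = \frac{1}{243 - 87} \left(-23406\right) = \frac{1}{156} \left(-23406\right) = - \frac{3901}{26}$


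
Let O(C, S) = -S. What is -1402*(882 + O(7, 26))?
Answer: -1200112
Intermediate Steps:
-1402*(882 + O(7, 26)) = -1402*(882 - 1*26) = -1402*(882 - 26) = -1402*856 = -1200112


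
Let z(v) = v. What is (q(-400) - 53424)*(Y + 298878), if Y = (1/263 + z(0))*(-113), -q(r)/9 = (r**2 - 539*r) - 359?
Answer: -269661080076993/263 ≈ -1.0253e+12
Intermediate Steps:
q(r) = 3231 - 9*r**2 + 4851*r (q(r) = -9*((r**2 - 539*r) - 359) = -9*(-359 + r**2 - 539*r) = 3231 - 9*r**2 + 4851*r)
Y = -113/263 (Y = (1/263 + 0)*(-113) = (1/263)*(-113) = -113/263 ≈ -0.42966)
(q(-400) - 53424)*(Y + 298878) = ((3231 - 9*(-400)**2 + 4851*(-400)) - 53424)*(-113/263 + 298878) = ((3231 - 9*160000 - 1940400) - 53424)*(78604801/263) = ((3231 - 1440000 - 1940400) - 53424)*(78604801/263) = (-3377169 - 53424)*(78604801/263) = -3430593*78604801/263 = -269661080076993/263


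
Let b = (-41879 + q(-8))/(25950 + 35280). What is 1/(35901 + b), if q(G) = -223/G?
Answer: 163280/5861803677 ≈ 2.7855e-5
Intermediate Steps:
b = -111603/163280 (b = (-41879 - 223/(-8))/(25950 + 35280) = (-41879 - 223*(-⅛))/61230 = (-41879 + 223/8)*(1/61230) = -334809/8*1/61230 = -111603/163280 ≈ -0.68351)
1/(35901 + b) = 1/(35901 - 111603/163280) = 1/(5861803677/163280) = 163280/5861803677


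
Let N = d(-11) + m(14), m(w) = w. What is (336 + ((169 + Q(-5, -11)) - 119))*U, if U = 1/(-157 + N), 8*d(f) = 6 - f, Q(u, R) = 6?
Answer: -64/23 ≈ -2.7826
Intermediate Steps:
d(f) = 3/4 - f/8 (d(f) = (6 - f)/8 = 3/4 - f/8)
N = 129/8 (N = (3/4 - 1/8*(-11)) + 14 = (3/4 + 11/8) + 14 = 17/8 + 14 = 129/8 ≈ 16.125)
U = -8/1127 (U = 1/(-157 + 129/8) = 1/(-1127/8) = -8/1127 ≈ -0.0070985)
(336 + ((169 + Q(-5, -11)) - 119))*U = (336 + ((169 + 6) - 119))*(-8/1127) = (336 + (175 - 119))*(-8/1127) = (336 + 56)*(-8/1127) = 392*(-8/1127) = -64/23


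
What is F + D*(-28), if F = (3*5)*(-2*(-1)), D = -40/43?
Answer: 2410/43 ≈ 56.047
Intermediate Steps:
D = -40/43 (D = -40*1/43 = -40/43 ≈ -0.93023)
F = 30 (F = 15*2 = 30)
F + D*(-28) = 30 - 40/43*(-28) = 30 + 1120/43 = 2410/43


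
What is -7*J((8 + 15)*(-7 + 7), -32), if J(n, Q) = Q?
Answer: 224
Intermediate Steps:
-7*J((8 + 15)*(-7 + 7), -32) = -7*(-32) = 224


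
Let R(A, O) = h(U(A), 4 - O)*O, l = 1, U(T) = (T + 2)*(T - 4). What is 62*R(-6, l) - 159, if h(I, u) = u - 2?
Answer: -97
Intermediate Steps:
U(T) = (-4 + T)*(2 + T) (U(T) = (2 + T)*(-4 + T) = (-4 + T)*(2 + T))
h(I, u) = -2 + u
R(A, O) = O*(2 - O) (R(A, O) = (-2 + (4 - O))*O = (2 - O)*O = O*(2 - O))
62*R(-6, l) - 159 = 62*(1*(2 - 1*1)) - 159 = 62*(1*(2 - 1)) - 159 = 62*(1*1) - 159 = 62*1 - 159 = 62 - 159 = -97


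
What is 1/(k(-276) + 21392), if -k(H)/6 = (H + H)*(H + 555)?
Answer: 1/945440 ≈ 1.0577e-6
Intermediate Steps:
k(H) = -12*H*(555 + H) (k(H) = -6*(H + H)*(H + 555) = -6*2*H*(555 + H) = -12*H*(555 + H))
1/(k(-276) + 21392) = 1/(-12*(-276)*(555 - 276) + 21392) = 1/(-12*(-276)*279 + 21392) = 1/(924048 + 21392) = 1/945440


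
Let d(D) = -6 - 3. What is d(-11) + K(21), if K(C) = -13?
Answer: -22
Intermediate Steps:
d(D) = -9
d(-11) + K(21) = -9 - 13 = -22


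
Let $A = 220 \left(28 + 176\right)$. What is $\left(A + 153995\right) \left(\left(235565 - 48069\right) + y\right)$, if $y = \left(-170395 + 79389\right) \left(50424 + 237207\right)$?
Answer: $-5205743903798750$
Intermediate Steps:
$y = -26176146786$ ($y = \left(-91006\right) 287631 = -26176146786$)
$A = 44880$ ($A = 220 \cdot 204 = 44880$)
$\left(A + 153995\right) \left(\left(235565 - 48069\right) + y\right) = \left(44880 + 153995\right) \left(\left(235565 - 48069\right) - 26176146786\right) = 198875 \left(187496 - 26176146786\right) = 198875 \left(-26175959290\right) = -5205743903798750$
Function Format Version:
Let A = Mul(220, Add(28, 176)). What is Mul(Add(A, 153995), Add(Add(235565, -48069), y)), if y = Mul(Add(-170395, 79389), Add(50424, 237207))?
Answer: -5205743903798750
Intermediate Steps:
y = -26176146786 (y = Mul(-91006, 287631) = -26176146786)
A = 44880 (A = Mul(220, 204) = 44880)
Mul(Add(A, 153995), Add(Add(235565, -48069), y)) = Mul(Add(44880, 153995), Add(Add(235565, -48069), -26176146786)) = Mul(198875, Add(187496, -26176146786)) = Mul(198875, -26175959290) = -5205743903798750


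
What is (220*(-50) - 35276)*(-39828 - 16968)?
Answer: 2628291696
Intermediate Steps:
(220*(-50) - 35276)*(-39828 - 16968) = (-11000 - 35276)*(-56796) = -46276*(-56796) = 2628291696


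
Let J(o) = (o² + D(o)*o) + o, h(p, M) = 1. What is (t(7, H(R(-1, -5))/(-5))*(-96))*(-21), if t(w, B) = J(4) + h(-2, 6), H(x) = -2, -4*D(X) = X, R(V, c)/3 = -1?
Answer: 34272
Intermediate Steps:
R(V, c) = -3 (R(V, c) = 3*(-1) = -3)
D(X) = -X/4
J(o) = o + 3*o²/4 (J(o) = (o² + (-o/4)*o) + o = (o² - o²/4) + o = 3*o²/4 + o = o + 3*o²/4)
t(w, B) = 17 (t(w, B) = (¼)*4*(4 + 3*4) + 1 = (¼)*4*(4 + 12) + 1 = (¼)*4*16 + 1 = 16 + 1 = 17)
(t(7, H(R(-1, -5))/(-5))*(-96))*(-21) = (17*(-96))*(-21) = -1632*(-21) = 34272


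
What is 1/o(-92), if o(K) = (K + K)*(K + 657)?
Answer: -1/103960 ≈ -9.6191e-6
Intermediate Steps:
o(K) = 2*K*(657 + K) (o(K) = (2*K)*(657 + K) = 2*K*(657 + K))
1/o(-92) = 1/(2*(-92)*(657 - 92)) = 1/(2*(-92)*565) = 1/(-103960) = -1/103960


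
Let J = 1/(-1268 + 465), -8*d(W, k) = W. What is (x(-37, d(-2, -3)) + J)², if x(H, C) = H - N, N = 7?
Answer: 1248420889/644809 ≈ 1936.1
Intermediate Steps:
d(W, k) = -W/8
x(H, C) = -7 + H (x(H, C) = H - 1*7 = H - 7 = -7 + H)
J = -1/803 (J = 1/(-803) = -1/803 ≈ -0.0012453)
(x(-37, d(-2, -3)) + J)² = ((-7 - 37) - 1/803)² = (-44 - 1/803)² = (-35333/803)² = 1248420889/644809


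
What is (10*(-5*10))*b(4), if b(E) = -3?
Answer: 1500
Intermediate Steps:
(10*(-5*10))*b(4) = (10*(-5*10))*(-3) = (10*(-50))*(-3) = -500*(-3) = 1500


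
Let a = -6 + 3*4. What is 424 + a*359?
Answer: 2578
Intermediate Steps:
a = 6 (a = -6 + 12 = 6)
424 + a*359 = 424 + 6*359 = 424 + 2154 = 2578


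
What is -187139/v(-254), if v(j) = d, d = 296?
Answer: -187139/296 ≈ -632.23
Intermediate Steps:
v(j) = 296
-187139/v(-254) = -187139/296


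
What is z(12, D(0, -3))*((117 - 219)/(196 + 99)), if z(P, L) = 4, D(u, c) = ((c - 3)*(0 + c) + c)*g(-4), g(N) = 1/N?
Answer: -408/295 ≈ -1.3831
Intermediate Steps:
g(N) = 1/N
D(u, c) = -c/4 - c*(-3 + c)/4 (D(u, c) = ((c - 3)*(0 + c) + c)/(-4) = ((-3 + c)*c + c)*(-1/4) = (c*(-3 + c) + c)*(-1/4) = (c + c*(-3 + c))*(-1/4) = -c/4 - c*(-3 + c)/4)
z(12, D(0, -3))*((117 - 219)/(196 + 99)) = 4*((117 - 219)/(196 + 99)) = 4*(-102/295) = -408/295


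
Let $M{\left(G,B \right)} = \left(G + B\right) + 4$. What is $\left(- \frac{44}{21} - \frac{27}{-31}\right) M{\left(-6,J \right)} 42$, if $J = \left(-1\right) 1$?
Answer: $\frac{4782}{31} \approx 154.26$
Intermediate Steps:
$J = -1$
$M{\left(G,B \right)} = 4 + B + G$ ($M{\left(G,B \right)} = \left(B + G\right) + 4 = 4 + B + G$)
$\left(- \frac{44}{21} - \frac{27}{-31}\right) M{\left(-6,J \right)} 42 = \left(- \frac{44}{21} - \frac{27}{-31}\right) \left(4 - 1 - 6\right) 42 = \left(\left(-44\right) \frac{1}{21} - - \frac{27}{31}\right) \left(-3\right) 42 = \left(- \frac{44}{21} + \frac{27}{31}\right) \left(-3\right) 42 = \left(- \frac{797}{651}\right) \left(-3\right) 42 = \frac{797}{217} \cdot 42 = \frac{4782}{31}$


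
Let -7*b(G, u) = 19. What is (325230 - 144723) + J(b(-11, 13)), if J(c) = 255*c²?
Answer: 8936898/49 ≈ 1.8239e+5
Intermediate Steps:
b(G, u) = -19/7 (b(G, u) = -⅐*19 = -19/7)
(325230 - 144723) + J(b(-11, 13)) = (325230 - 144723) + 255*(-19/7)² = 180507 + 255*(361/49) = 180507 + 92055/49 = 8936898/49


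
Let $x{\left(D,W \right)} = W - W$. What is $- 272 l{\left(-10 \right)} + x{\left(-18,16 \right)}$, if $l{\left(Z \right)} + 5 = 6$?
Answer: $-272$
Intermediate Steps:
$x{\left(D,W \right)} = 0$
$l{\left(Z \right)} = 1$ ($l{\left(Z \right)} = -5 + 6 = 1$)
$- 272 l{\left(-10 \right)} + x{\left(-18,16 \right)} = \left(-272\right) 1 + 0 = -272 + 0 = -272$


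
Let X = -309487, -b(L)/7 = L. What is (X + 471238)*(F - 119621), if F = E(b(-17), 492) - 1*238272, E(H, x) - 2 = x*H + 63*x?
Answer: -43405395597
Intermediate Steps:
b(L) = -7*L
E(H, x) = 2 + 63*x + H*x (E(H, x) = 2 + (x*H + 63*x) = 2 + (H*x + 63*x) = 2 + (63*x + H*x) = 2 + 63*x + H*x)
F = -148726 (F = (2 + 63*492 - 7*(-17)*492) - 1*238272 = (2 + 30996 + 119*492) - 238272 = (2 + 30996 + 58548) - 238272 = 89546 - 238272 = -148726)
(X + 471238)*(F - 119621) = (-309487 + 471238)*(-148726 - 119621) = 161751*(-268347) = -43405395597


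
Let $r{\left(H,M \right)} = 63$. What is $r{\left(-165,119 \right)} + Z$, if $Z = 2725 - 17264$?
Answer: $-14476$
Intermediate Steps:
$Z = -14539$
$r{\left(-165,119 \right)} + Z = 63 - 14539 = -14476$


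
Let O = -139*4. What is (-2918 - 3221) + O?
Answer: -6695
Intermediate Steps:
O = -556
(-2918 - 3221) + O = (-2918 - 3221) - 556 = -6139 - 556 = -6695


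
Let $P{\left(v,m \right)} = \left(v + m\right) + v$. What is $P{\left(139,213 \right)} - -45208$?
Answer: $45699$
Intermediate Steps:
$P{\left(v,m \right)} = m + 2 v$ ($P{\left(v,m \right)} = \left(m + v\right) + v = m + 2 v$)
$P{\left(139,213 \right)} - -45208 = \left(213 + 2 \cdot 139\right) - -45208 = \left(213 + 278\right) + 45208 = 491 + 45208 = 45699$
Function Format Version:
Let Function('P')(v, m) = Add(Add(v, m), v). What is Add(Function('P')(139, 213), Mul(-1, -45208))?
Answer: 45699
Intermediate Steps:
Function('P')(v, m) = Add(m, Mul(2, v)) (Function('P')(v, m) = Add(Add(m, v), v) = Add(m, Mul(2, v)))
Add(Function('P')(139, 213), Mul(-1, -45208)) = Add(Add(213, Mul(2, 139)), Mul(-1, -45208)) = Add(Add(213, 278), 45208) = Add(491, 45208) = 45699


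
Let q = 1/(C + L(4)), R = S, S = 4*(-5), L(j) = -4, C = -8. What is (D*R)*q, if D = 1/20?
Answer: 1/12 ≈ 0.083333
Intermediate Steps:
D = 1/20 ≈ 0.050000
S = -20
R = -20
q = -1/12 (q = 1/(-8 - 4) = 1/(-12) = -1/12 ≈ -0.083333)
(D*R)*q = ((1/20)*(-20))*(-1/12) = -1*(-1/12) = 1/12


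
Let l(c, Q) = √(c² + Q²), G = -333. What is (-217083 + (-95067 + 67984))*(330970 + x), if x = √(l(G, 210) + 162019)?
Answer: -80811621020 - 244166*√(162019 + 3*√17221) ≈ -8.0910e+10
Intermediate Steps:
l(c, Q) = √(Q² + c²)
x = √(162019 + 3*√17221) (x = √(√(210² + (-333)²) + 162019) = √(√(44100 + 110889) + 162019) = √(√154989 + 162019) = √(3*√17221 + 162019) = √(162019 + 3*√17221) ≈ 403.00)
(-217083 + (-95067 + 67984))*(330970 + x) = (-217083 + (-95067 + 67984))*(330970 + √(162019 + 3*√17221)) = (-217083 - 27083)*(330970 + √(162019 + 3*√17221)) = -244166*(330970 + √(162019 + 3*√17221)) = -80811621020 - 244166*√(162019 + 3*√17221)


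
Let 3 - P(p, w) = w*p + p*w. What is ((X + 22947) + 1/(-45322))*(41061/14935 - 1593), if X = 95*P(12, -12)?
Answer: -1601706050321043/19908355 ≈ -8.0454e+7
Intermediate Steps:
P(p, w) = 3 - 2*p*w (P(p, w) = 3 - (w*p + p*w) = 3 - (p*w + p*w) = 3 - 2*p*w)
X = 27645 (X = 95*(3 - 2*12*(-12)) = 95*(3 + 288) = 95*291 = 27645)
((X + 22947) + 1/(-45322))*(41061/14935 - 1593) = ((27645 + 22947) + 1/(-45322))*(41061/14935 - 1593) = (50592 - 1/45322)*(41061*(1/14935) - 1593) = 2292930623*(41061/14935 - 1593)/45322 = (2292930623/45322)*(-23750394/14935) = -1601706050321043/19908355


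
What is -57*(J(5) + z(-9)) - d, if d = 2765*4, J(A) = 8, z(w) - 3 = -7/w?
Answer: -35194/3 ≈ -11731.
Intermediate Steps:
z(w) = 3 - 7/w
d = 11060
-57*(J(5) + z(-9)) - d = -57*(8 + (3 - 7/(-9))) - 1*11060 = -57*(8 + (3 - 7*(-1/9))) - 11060 = -57*(8 + (3 + 7/9)) - 11060 = -57*(8 + 34/9) - 11060 = -57*106/9 - 11060 = -2014/3 - 11060 = -35194/3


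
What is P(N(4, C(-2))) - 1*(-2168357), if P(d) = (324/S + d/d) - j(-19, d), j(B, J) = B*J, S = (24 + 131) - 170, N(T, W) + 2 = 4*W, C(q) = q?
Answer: 10840732/5 ≈ 2.1681e+6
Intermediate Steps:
N(T, W) = -2 + 4*W
S = -15 (S = 155 - 170 = -15)
P(d) = -103/5 + 19*d (P(d) = (324/(-15) + d/d) - (-19)*d = (324*(-1/15) + 1) + 19*d = (-108/5 + 1) + 19*d = -103/5 + 19*d)
P(N(4, C(-2))) - 1*(-2168357) = (-103/5 + 19*(-2 + 4*(-2))) - 1*(-2168357) = (-103/5 + 19*(-2 - 8)) + 2168357 = (-103/5 + 19*(-10)) + 2168357 = (-103/5 - 190) + 2168357 = -1053/5 + 2168357 = 10840732/5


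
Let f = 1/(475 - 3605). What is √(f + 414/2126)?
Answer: √2152182869930/3327190 ≈ 0.44092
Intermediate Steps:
f = -1/3130 (f = 1/(-3130) = -1/3130 ≈ -0.00031949)
√(f + 414/2126) = √(-1/3130 + 414/2126) = √(-1/3130 + 414*(1/2126)) = √(-1/3130 + 207/1063) = √(646847/3327190) = √2152182869930/3327190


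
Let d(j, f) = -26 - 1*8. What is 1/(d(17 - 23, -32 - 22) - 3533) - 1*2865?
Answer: -10219456/3567 ≈ -2865.0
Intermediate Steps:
d(j, f) = -34 (d(j, f) = -26 - 8 = -34)
1/(d(17 - 23, -32 - 22) - 3533) - 1*2865 = 1/(-34 - 3533) - 1*2865 = 1/(-3567) - 2865 = -1/3567 - 2865 = -10219456/3567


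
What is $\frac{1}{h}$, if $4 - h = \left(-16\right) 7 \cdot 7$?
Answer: $\frac{1}{788} \approx 0.001269$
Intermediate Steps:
$h = 788$ ($h = 4 - \left(-16\right) 7 \cdot 7 = 4 - \left(-112\right) 7 = 4 - -784 = 4 + 784 = 788$)
$\frac{1}{h} = \frac{1}{788}$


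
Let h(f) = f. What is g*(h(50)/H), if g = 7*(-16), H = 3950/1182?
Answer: -132384/79 ≈ -1675.7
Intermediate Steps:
H = 1975/591 (H = 3950*(1/1182) = 1975/591 ≈ 3.3418)
g = -112
g*(h(50)/H) = -5600/1975/591 = -5600*591/1975 = -112*1182/79 = -132384/79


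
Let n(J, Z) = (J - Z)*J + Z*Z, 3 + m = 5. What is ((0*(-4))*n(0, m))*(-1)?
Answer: 0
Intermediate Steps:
m = 2 (m = -3 + 5 = 2)
n(J, Z) = Z² + J*(J - Z) (n(J, Z) = J*(J - Z) + Z² = Z² + J*(J - Z))
((0*(-4))*n(0, m))*(-1) = ((0*(-4))*(0² + 2² - 1*0*2))*(-1) = (0*(0 + 4 + 0))*(-1) = (0*4)*(-1) = 0*(-1) = 0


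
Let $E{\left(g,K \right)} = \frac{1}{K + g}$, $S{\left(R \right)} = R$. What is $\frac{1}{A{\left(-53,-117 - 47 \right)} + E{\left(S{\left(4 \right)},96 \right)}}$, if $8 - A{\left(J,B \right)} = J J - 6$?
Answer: $- \frac{100}{279499} \approx -0.00035778$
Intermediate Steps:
$A{\left(J,B \right)} = 14 - J^{2}$ ($A{\left(J,B \right)} = 8 - \left(J J - 6\right) = 8 - \left(J^{2} - 6\right) = 8 - \left(-6 + J^{2}\right) = 14 - J^{2}$)
$\frac{1}{A{\left(-53,-117 - 47 \right)} + E{\left(S{\left(4 \right)},96 \right)}} = \frac{1}{\left(14 - \left(-53\right)^{2}\right) + \frac{1}{96 + 4}} = \frac{1}{\left(14 - 2809\right) + \frac{1}{100}} = \frac{1}{-2795 + \frac{1}{100}} = \frac{1}{- \frac{279499}{100}} = - \frac{100}{279499}$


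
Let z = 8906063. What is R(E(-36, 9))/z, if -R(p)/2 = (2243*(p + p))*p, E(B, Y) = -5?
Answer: -224300/8906063 ≈ -0.025185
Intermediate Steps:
R(p) = -8972*p**2 (R(p) = -2*2243*(p + p)*p = -2*2243*(2*p)*p = -2*4486*p*p = -8972*p**2)
R(E(-36, 9))/z = -8972*(-5)**2/8906063 = -8972*25*(1/8906063) = -224300*1/8906063 = -224300/8906063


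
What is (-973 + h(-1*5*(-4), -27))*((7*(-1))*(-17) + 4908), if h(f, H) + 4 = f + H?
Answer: -4946568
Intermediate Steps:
h(f, H) = -4 + H + f (h(f, H) = -4 + (f + H) = -4 + (H + f) = -4 + H + f)
(-973 + h(-1*5*(-4), -27))*((7*(-1))*(-17) + 4908) = (-973 + (-4 - 27 - 1*5*(-4)))*((7*(-1))*(-17) + 4908) = (-973 + (-4 - 27 - 5*(-4)))*(-7*(-17) + 4908) = (-973 + (-4 - 27 + 20))*(119 + 4908) = (-973 - 11)*5027 = -984*5027 = -4946568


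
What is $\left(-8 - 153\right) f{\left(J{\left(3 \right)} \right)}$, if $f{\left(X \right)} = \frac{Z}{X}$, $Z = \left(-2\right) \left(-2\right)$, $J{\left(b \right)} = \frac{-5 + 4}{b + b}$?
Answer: $3864$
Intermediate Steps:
$J{\left(b \right)} = - \frac{1}{2 b}$
$Z = 4$
$f{\left(X \right)} = \frac{4}{X}$
$\left(-8 - 153\right) f{\left(J{\left(3 \right)} \right)} = \left(-8 - 153\right) \frac{4}{\left(- \frac{1}{2}\right) \frac{1}{3}} = - 161 \frac{4}{\left(- \frac{1}{2}\right) \frac{1}{3}} = - 161 \frac{4}{- \frac{1}{6}} = - 161 \cdot 4 \left(-6\right) = \left(-161\right) \left(-24\right) = 3864$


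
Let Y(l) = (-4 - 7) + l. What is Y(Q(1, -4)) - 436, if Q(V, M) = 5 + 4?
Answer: -438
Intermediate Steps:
Q(V, M) = 9
Y(l) = -11 + l
Y(Q(1, -4)) - 436 = (-11 + 9) - 436 = -2 - 436 = -438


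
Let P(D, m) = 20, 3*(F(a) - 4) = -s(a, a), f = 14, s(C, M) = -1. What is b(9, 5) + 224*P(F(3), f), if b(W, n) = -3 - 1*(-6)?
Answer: 4483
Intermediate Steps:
b(W, n) = 3 (b(W, n) = -3 + 6 = 3)
F(a) = 13/3 (F(a) = 4 + (-1*(-1))/3 = 4 + (⅓)*1 = 4 + ⅓ = 13/3)
b(9, 5) + 224*P(F(3), f) = 3 + 224*20 = 3 + 4480 = 4483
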